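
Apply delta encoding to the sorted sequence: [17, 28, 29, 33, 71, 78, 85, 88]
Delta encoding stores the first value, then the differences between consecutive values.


First value: 17
Deltas:
  28 - 17 = 11
  29 - 28 = 1
  33 - 29 = 4
  71 - 33 = 38
  78 - 71 = 7
  85 - 78 = 7
  88 - 85 = 3


Delta encoded: [17, 11, 1, 4, 38, 7, 7, 3]


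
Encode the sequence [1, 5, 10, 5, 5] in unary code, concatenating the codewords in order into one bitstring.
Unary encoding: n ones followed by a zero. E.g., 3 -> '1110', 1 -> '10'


Encode each number as n ones followed by a terminating 0:
  1 -> 10 (2 bits)
  5 -> 111110 (6 bits)
  10 -> 11111111110 (11 bits)
  5 -> 111110 (6 bits)
  5 -> 111110 (6 bits)
Total length = 2 + 6 + 11 + 6 + 6 = 31 bits.

Unary([1, 5, 10, 5, 5]) = 1011111011111111110111110111110 (31 bits)


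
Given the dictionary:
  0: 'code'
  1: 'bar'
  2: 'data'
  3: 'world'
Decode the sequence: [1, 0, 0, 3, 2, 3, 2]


Look up each index in the dictionary:
  1 -> 'bar'
  0 -> 'code'
  0 -> 'code'
  3 -> 'world'
  2 -> 'data'
  3 -> 'world'
  2 -> 'data'

Decoded: "bar code code world data world data"


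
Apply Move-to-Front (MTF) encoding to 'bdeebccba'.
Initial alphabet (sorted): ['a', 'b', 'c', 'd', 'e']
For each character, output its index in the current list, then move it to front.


MTF encoding:
'b': index 1 in ['a', 'b', 'c', 'd', 'e'] -> ['b', 'a', 'c', 'd', 'e']
'd': index 3 in ['b', 'a', 'c', 'd', 'e'] -> ['d', 'b', 'a', 'c', 'e']
'e': index 4 in ['d', 'b', 'a', 'c', 'e'] -> ['e', 'd', 'b', 'a', 'c']
'e': index 0 in ['e', 'd', 'b', 'a', 'c'] -> ['e', 'd', 'b', 'a', 'c']
'b': index 2 in ['e', 'd', 'b', 'a', 'c'] -> ['b', 'e', 'd', 'a', 'c']
'c': index 4 in ['b', 'e', 'd', 'a', 'c'] -> ['c', 'b', 'e', 'd', 'a']
'c': index 0 in ['c', 'b', 'e', 'd', 'a'] -> ['c', 'b', 'e', 'd', 'a']
'b': index 1 in ['c', 'b', 'e', 'd', 'a'] -> ['b', 'c', 'e', 'd', 'a']
'a': index 4 in ['b', 'c', 'e', 'd', 'a'] -> ['a', 'b', 'c', 'e', 'd']


Output: [1, 3, 4, 0, 2, 4, 0, 1, 4]


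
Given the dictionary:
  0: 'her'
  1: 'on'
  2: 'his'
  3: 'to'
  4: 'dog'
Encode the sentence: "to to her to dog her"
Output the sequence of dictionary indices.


Look up each word in the dictionary:
  'to' -> 3
  'to' -> 3
  'her' -> 0
  'to' -> 3
  'dog' -> 4
  'her' -> 0

Encoded: [3, 3, 0, 3, 4, 0]


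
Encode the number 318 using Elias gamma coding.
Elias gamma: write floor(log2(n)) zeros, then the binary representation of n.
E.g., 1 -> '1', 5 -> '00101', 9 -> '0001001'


num_bits = floor(log2(318)) + 1 = 9
leading_zeros = num_bits - 1 = 8
binary(318) = 100111110

Elias gamma(318) = '00000000' + '100111110' = 00000000100111110 (17 bits)


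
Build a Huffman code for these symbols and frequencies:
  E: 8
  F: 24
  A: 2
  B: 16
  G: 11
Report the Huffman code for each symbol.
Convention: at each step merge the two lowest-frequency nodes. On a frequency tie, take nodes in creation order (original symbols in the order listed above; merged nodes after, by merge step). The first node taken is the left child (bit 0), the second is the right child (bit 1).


Huffman tree construction:
Step 1: Merge A(2) + E(8) = 10
Step 2: Merge (A+E)(10) + G(11) = 21
Step 3: Merge B(16) + ((A+E)+G)(21) = 37
Step 4: Merge F(24) + (B+((A+E)+G))(37) = 61
Read each symbol's code off the tree from the root (left child = 0, right child = 1).

Codes:
  E: 1101 (length 4)
  F: 0 (length 1)
  A: 1100 (length 4)
  B: 10 (length 2)
  G: 111 (length 3)
Average code length: 129/61 = 2.1148 bits/symbol


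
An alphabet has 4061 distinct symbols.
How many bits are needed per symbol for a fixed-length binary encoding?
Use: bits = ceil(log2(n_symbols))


log2(4061) = 11.9876
Bracket: 2^11 = 2048 < 4061 <= 2^12 = 4096
So ceil(log2(4061)) = 12

bits = ceil(log2(4061)) = ceil(11.9876) = 12 bits


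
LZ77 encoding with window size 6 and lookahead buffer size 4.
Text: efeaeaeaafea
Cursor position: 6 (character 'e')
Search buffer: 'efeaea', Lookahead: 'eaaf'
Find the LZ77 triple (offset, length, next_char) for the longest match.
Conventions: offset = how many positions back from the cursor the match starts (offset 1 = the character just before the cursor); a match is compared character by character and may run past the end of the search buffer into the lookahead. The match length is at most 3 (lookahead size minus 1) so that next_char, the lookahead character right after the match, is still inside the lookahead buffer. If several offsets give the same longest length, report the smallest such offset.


Try each offset into the search buffer:
  offset=1 (pos 5, char 'a'): match length 0
  offset=2 (pos 4, char 'e'): match length 2
  offset=3 (pos 3, char 'a'): match length 0
  offset=4 (pos 2, char 'e'): match length 2
  offset=5 (pos 1, char 'f'): match length 0
  offset=6 (pos 0, char 'e'): match length 1
Longest match has length 2, found at offsets 2, 4; take the smallest, offset 2.
next_char = character at position 6 + 2 = 8 -> 'a'

Best match: offset=2, length=2 (matching 'ea' starting at position 4)
LZ77 triple: (2, 2, 'a')


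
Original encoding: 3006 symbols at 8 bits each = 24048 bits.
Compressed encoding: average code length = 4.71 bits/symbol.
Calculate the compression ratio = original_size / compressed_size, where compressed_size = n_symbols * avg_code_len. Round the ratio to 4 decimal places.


original_size = n_symbols * orig_bits = 3006 * 8 = 24048 bits
compressed_size = n_symbols * avg_code_len = 3006 * 4.71 = 14158.26 bits
ratio = original_size / compressed_size = 24048 / 14158.26 = 1.6985

Compression ratio = 1.6985


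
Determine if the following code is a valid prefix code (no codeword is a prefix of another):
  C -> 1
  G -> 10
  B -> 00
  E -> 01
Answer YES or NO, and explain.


Checking each pair (does one codeword prefix another?):
  C='1' vs G='10': prefix -- VIOLATION

NO -- this is NOT a valid prefix code. C (1) is a prefix of G (10).


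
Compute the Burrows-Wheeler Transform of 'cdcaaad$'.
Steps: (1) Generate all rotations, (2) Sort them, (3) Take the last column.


Rotations (sorted):
  0: $cdcaaad -> last char: d
  1: aaad$cdc -> last char: c
  2: aad$cdca -> last char: a
  3: ad$cdcaa -> last char: a
  4: caaad$cd -> last char: d
  5: cdcaaad$ -> last char: $
  6: d$cdcaaa -> last char: a
  7: dcaaad$c -> last char: c


BWT = dcaad$ac


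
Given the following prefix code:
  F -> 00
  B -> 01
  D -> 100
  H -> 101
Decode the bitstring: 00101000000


Decoding step by step:
Bits 00 -> F
Bits 101 -> H
Bits 00 -> F
Bits 00 -> F
Bits 00 -> F


Decoded message: FHFFF


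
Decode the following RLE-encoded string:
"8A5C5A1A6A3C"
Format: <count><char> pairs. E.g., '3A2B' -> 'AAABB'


Expanding each <count><char> pair:
  8A -> 'AAAAAAAA'
  5C -> 'CCCCC'
  5A -> 'AAAAA'
  1A -> 'A'
  6A -> 'AAAAAA'
  3C -> 'CCC'

Decoded = AAAAAAAACCCCCAAAAAAAAAAAACCC


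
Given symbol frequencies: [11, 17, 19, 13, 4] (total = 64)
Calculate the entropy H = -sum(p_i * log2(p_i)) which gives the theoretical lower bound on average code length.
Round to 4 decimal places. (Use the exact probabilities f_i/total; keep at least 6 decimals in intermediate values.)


Per-symbol terms -p_i * log2(p_i) with p_i = f_i/64:
  p = 11/64 = 0.171875: log2(p) = -2.540568, -p*log2(p) = 0.436660
  p = 17/64 = 0.265625: log2(p) = -1.912537, -p*log2(p) = 0.508018
  p = 19/64 = 0.296875: log2(p) = -1.752072, -p*log2(p) = 0.520147
  p = 13/64 = 0.203125: log2(p) = -2.299560, -p*log2(p) = 0.467098
  p = 4/64 = 0.062500: log2(p) = -4.000000, -p*log2(p) = 0.250000
H = 0.436660 + 0.508018 + 0.520147 + 0.467098 + 0.250000 = 2.181923

H = 2.1819 bits/symbol


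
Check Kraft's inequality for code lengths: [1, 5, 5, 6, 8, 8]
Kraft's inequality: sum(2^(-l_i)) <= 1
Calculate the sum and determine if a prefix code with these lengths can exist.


Sum = 2^(-1) + 2^(-5) + 2^(-5) + 2^(-6) + 2^(-8) + 2^(-8)
    = 0.5 + 0.03125 + 0.03125 + 0.015625 + 0.00390625 + 0.00390625
    = 150/256 = 0.5859375
Since 0.5859375 <= 1, Kraft's inequality IS satisfied.
A prefix code with these lengths CAN exist.

Kraft sum = 0.5859375. Satisfied.


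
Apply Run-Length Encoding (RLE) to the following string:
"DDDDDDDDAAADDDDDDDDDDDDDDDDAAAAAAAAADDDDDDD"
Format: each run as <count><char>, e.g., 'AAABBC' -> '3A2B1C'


Scanning runs left to right:
  i=0: run of 'D' x 8 -> '8D'
  i=8: run of 'A' x 3 -> '3A'
  i=11: run of 'D' x 16 -> '16D'
  i=27: run of 'A' x 9 -> '9A'
  i=36: run of 'D' x 7 -> '7D'

RLE = 8D3A16D9A7D


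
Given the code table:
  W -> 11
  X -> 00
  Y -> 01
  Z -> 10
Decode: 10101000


Decoding:
10 -> Z
10 -> Z
10 -> Z
00 -> X


Result: ZZZX


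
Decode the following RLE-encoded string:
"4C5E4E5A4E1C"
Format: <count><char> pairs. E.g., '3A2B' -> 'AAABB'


Expanding each <count><char> pair:
  4C -> 'CCCC'
  5E -> 'EEEEE'
  4E -> 'EEEE'
  5A -> 'AAAAA'
  4E -> 'EEEE'
  1C -> 'C'

Decoded = CCCCEEEEEEEEEAAAAAEEEEC


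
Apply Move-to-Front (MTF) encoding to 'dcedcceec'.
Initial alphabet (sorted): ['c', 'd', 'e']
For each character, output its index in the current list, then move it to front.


MTF encoding:
'd': index 1 in ['c', 'd', 'e'] -> ['d', 'c', 'e']
'c': index 1 in ['d', 'c', 'e'] -> ['c', 'd', 'e']
'e': index 2 in ['c', 'd', 'e'] -> ['e', 'c', 'd']
'd': index 2 in ['e', 'c', 'd'] -> ['d', 'e', 'c']
'c': index 2 in ['d', 'e', 'c'] -> ['c', 'd', 'e']
'c': index 0 in ['c', 'd', 'e'] -> ['c', 'd', 'e']
'e': index 2 in ['c', 'd', 'e'] -> ['e', 'c', 'd']
'e': index 0 in ['e', 'c', 'd'] -> ['e', 'c', 'd']
'c': index 1 in ['e', 'c', 'd'] -> ['c', 'e', 'd']


Output: [1, 1, 2, 2, 2, 0, 2, 0, 1]


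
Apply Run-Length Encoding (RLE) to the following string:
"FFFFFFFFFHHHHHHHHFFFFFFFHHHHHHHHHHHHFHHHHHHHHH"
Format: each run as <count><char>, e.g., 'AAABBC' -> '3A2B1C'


Scanning runs left to right:
  i=0: run of 'F' x 9 -> '9F'
  i=9: run of 'H' x 8 -> '8H'
  i=17: run of 'F' x 7 -> '7F'
  i=24: run of 'H' x 12 -> '12H'
  i=36: run of 'F' x 1 -> '1F'
  i=37: run of 'H' x 9 -> '9H'

RLE = 9F8H7F12H1F9H


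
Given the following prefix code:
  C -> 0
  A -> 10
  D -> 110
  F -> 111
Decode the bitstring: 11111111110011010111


Decoding step by step:
Bits 111 -> F
Bits 111 -> F
Bits 111 -> F
Bits 10 -> A
Bits 0 -> C
Bits 110 -> D
Bits 10 -> A
Bits 111 -> F


Decoded message: FFFACDAF


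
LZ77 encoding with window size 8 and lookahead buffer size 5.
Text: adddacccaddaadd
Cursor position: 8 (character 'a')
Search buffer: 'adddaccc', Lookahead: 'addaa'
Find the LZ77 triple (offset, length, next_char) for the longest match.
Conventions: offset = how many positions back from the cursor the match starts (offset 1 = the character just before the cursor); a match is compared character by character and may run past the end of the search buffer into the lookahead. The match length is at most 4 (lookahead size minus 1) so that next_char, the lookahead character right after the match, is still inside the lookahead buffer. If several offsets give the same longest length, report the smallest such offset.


Try each offset into the search buffer:
  offset=1 (pos 7, char 'c'): match length 0
  offset=2 (pos 6, char 'c'): match length 0
  offset=3 (pos 5, char 'c'): match length 0
  offset=4 (pos 4, char 'a'): match length 1
  offset=5 (pos 3, char 'd'): match length 0
  offset=6 (pos 2, char 'd'): match length 0
  offset=7 (pos 1, char 'd'): match length 0
  offset=8 (pos 0, char 'a'): match length 3
Longest match has length 3 at offset 8.
next_char = character at position 8 + 3 = 11 -> 'a'

Best match: offset=8, length=3 (matching 'add' starting at position 0)
LZ77 triple: (8, 3, 'a')


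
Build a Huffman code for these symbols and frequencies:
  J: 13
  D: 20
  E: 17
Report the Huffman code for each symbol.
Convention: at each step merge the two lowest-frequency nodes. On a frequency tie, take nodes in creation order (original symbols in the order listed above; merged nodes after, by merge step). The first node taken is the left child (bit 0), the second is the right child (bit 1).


Huffman tree construction:
Step 1: Merge J(13) + E(17) = 30
Step 2: Merge D(20) + (J+E)(30) = 50
Read each symbol's code off the tree from the root (left child = 0, right child = 1).

Codes:
  J: 10 (length 2)
  D: 0 (length 1)
  E: 11 (length 2)
Average code length: 80/50 = 1.6000 bits/symbol


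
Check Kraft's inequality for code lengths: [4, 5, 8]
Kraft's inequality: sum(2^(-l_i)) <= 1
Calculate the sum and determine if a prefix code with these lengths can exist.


Sum = 2^(-4) + 2^(-5) + 2^(-8)
    = 0.0625 + 0.03125 + 0.00390625
    = 25/256 = 0.09765625
Since 0.09765625 <= 1, Kraft's inequality IS satisfied.
A prefix code with these lengths CAN exist.

Kraft sum = 0.09765625. Satisfied.


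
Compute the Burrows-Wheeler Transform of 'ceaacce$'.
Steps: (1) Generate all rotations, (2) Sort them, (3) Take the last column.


Rotations (sorted):
  0: $ceaacce -> last char: e
  1: aacce$ce -> last char: e
  2: acce$cea -> last char: a
  3: cce$ceaa -> last char: a
  4: ce$ceaac -> last char: c
  5: ceaacce$ -> last char: $
  6: e$ceaacc -> last char: c
  7: eaacce$c -> last char: c


BWT = eeaac$cc


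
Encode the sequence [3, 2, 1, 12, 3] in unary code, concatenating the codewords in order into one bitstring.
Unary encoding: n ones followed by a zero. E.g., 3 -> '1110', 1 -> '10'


Encode each number as n ones followed by a terminating 0:
  3 -> 1110 (4 bits)
  2 -> 110 (3 bits)
  1 -> 10 (2 bits)
  12 -> 1111111111110 (13 bits)
  3 -> 1110 (4 bits)
Total length = 4 + 3 + 2 + 13 + 4 = 26 bits.

Unary([3, 2, 1, 12, 3]) = 11101101011111111111101110 (26 bits)


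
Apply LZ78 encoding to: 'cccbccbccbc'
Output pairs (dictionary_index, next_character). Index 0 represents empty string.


LZ78 encoding steps:
Dictionary: {0: ''}
Step 1: w='' (idx 0), next='c' -> output (0, 'c'), add 'c' as idx 1
Step 2: w='c' (idx 1), next='c' -> output (1, 'c'), add 'cc' as idx 2
Step 3: w='' (idx 0), next='b' -> output (0, 'b'), add 'b' as idx 3
Step 4: w='cc' (idx 2), next='b' -> output (2, 'b'), add 'ccb' as idx 4
Step 5: w='ccb' (idx 4), next='c' -> output (4, 'c'), add 'ccbc' as idx 5


Encoded: [(0, 'c'), (1, 'c'), (0, 'b'), (2, 'b'), (4, 'c')]


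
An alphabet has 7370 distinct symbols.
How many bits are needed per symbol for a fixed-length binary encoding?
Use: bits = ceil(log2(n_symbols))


log2(7370) = 12.8474
Bracket: 2^12 = 4096 < 7370 <= 2^13 = 8192
So ceil(log2(7370)) = 13

bits = ceil(log2(7370)) = ceil(12.8474) = 13 bits


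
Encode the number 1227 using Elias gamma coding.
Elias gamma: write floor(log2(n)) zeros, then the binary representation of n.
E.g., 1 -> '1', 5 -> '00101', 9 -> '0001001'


num_bits = floor(log2(1227)) + 1 = 11
leading_zeros = num_bits - 1 = 10
binary(1227) = 10011001011

Elias gamma(1227) = '0000000000' + '10011001011' = 000000000010011001011 (21 bits)


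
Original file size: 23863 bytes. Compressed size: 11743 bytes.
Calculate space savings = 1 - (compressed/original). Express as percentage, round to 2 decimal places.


ratio = compressed/original = 11743/23863 = 0.492101
savings = 1 - ratio = 1 - 0.492101 = 0.507899
as a percentage: 0.507899 * 100 = 50.79%

Space savings = 1 - 11743/23863 = 50.79%


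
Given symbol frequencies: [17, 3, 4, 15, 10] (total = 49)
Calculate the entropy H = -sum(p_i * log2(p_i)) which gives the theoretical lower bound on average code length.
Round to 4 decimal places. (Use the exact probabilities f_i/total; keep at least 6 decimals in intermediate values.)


Per-symbol terms -p_i * log2(p_i) with p_i = f_i/49:
  p = 17/49 = 0.346939: log2(p) = -1.527247, -p*log2(p) = 0.529861
  p = 3/49 = 0.061224: log2(p) = -4.029747, -p*log2(p) = 0.246719
  p = 4/49 = 0.081633: log2(p) = -3.614710, -p*log2(p) = 0.295078
  p = 15/49 = 0.306122: log2(p) = -1.707819, -p*log2(p) = 0.522802
  p = 10/49 = 0.204082: log2(p) = -2.292782, -p*log2(p) = 0.467915
H = 0.529861 + 0.246719 + 0.295078 + 0.522802 + 0.467915 = 2.062375

H = 2.0624 bits/symbol


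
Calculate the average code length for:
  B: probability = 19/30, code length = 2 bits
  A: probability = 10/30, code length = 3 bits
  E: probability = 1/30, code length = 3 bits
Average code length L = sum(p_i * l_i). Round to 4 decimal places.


Weighted contributions p_i * l_i:
  B: (19/30) * 2 = 38/30
  A: (10/30) * 3 = 30/30
  E: (1/30) * 3 = 3/30
Sum = (38 + 30 + 3)/30 = 71/30

L = 71/30 = 2.3667 bits/symbol


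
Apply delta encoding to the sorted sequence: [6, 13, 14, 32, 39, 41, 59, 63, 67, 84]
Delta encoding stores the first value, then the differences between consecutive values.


First value: 6
Deltas:
  13 - 6 = 7
  14 - 13 = 1
  32 - 14 = 18
  39 - 32 = 7
  41 - 39 = 2
  59 - 41 = 18
  63 - 59 = 4
  67 - 63 = 4
  84 - 67 = 17


Delta encoded: [6, 7, 1, 18, 7, 2, 18, 4, 4, 17]


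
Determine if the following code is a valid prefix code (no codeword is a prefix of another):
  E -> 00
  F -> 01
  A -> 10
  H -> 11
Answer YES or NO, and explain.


Checking each pair (does one codeword prefix another?):
  E='00' vs F='01': no prefix
  E='00' vs A='10': no prefix
  E='00' vs H='11': no prefix
  F='01' vs E='00': no prefix
  F='01' vs A='10': no prefix
  F='01' vs H='11': no prefix
  A='10' vs E='00': no prefix
  A='10' vs F='01': no prefix
  A='10' vs H='11': no prefix
  H='11' vs E='00': no prefix
  H='11' vs F='01': no prefix
  H='11' vs A='10': no prefix
No violation found over all pairs.

YES -- this is a valid prefix code. No codeword is a prefix of any other codeword.


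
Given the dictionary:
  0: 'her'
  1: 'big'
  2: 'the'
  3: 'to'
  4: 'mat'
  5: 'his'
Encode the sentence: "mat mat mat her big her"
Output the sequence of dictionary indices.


Look up each word in the dictionary:
  'mat' -> 4
  'mat' -> 4
  'mat' -> 4
  'her' -> 0
  'big' -> 1
  'her' -> 0

Encoded: [4, 4, 4, 0, 1, 0]


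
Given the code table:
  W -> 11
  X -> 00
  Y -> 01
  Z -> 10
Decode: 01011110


Decoding:
01 -> Y
01 -> Y
11 -> W
10 -> Z


Result: YYWZ


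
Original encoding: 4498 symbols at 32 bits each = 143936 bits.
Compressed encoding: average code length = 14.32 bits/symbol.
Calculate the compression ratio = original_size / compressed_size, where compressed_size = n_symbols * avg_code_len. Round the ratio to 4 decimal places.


original_size = n_symbols * orig_bits = 4498 * 32 = 143936 bits
compressed_size = n_symbols * avg_code_len = 4498 * 14.32 = 64411.36 bits
ratio = original_size / compressed_size = 143936 / 64411.36 = 2.2346

Compression ratio = 2.2346


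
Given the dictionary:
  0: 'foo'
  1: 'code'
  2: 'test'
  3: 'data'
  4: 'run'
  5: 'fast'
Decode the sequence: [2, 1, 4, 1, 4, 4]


Look up each index in the dictionary:
  2 -> 'test'
  1 -> 'code'
  4 -> 'run'
  1 -> 'code'
  4 -> 'run'
  4 -> 'run'

Decoded: "test code run code run run"


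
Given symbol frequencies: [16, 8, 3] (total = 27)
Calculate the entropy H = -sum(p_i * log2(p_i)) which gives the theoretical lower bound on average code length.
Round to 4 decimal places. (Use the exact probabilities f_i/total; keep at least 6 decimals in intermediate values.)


Per-symbol terms -p_i * log2(p_i) with p_i = f_i/27:
  p = 16/27 = 0.592593: log2(p) = -0.754888, -p*log2(p) = 0.447341
  p = 8/27 = 0.296296: log2(p) = -1.754888, -p*log2(p) = 0.519967
  p = 3/27 = 0.111111: log2(p) = -3.169925, -p*log2(p) = 0.352214
H = 0.447341 + 0.519967 + 0.352214 = 1.319522

H = 1.3195 bits/symbol


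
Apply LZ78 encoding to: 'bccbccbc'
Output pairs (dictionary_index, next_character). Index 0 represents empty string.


LZ78 encoding steps:
Dictionary: {0: ''}
Step 1: w='' (idx 0), next='b' -> output (0, 'b'), add 'b' as idx 1
Step 2: w='' (idx 0), next='c' -> output (0, 'c'), add 'c' as idx 2
Step 3: w='c' (idx 2), next='b' -> output (2, 'b'), add 'cb' as idx 3
Step 4: w='c' (idx 2), next='c' -> output (2, 'c'), add 'cc' as idx 4
Step 5: w='b' (idx 1), next='c' -> output (1, 'c'), add 'bc' as idx 5


Encoded: [(0, 'b'), (0, 'c'), (2, 'b'), (2, 'c'), (1, 'c')]


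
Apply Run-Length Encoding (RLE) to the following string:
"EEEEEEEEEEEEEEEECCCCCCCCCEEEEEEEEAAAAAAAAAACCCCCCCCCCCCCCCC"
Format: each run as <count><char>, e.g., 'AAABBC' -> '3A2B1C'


Scanning runs left to right:
  i=0: run of 'E' x 16 -> '16E'
  i=16: run of 'C' x 9 -> '9C'
  i=25: run of 'E' x 8 -> '8E'
  i=33: run of 'A' x 10 -> '10A'
  i=43: run of 'C' x 16 -> '16C'

RLE = 16E9C8E10A16C


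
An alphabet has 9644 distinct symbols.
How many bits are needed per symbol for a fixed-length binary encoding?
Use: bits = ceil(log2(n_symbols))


log2(9644) = 13.2354
Bracket: 2^13 = 8192 < 9644 <= 2^14 = 16384
So ceil(log2(9644)) = 14

bits = ceil(log2(9644)) = ceil(13.2354) = 14 bits


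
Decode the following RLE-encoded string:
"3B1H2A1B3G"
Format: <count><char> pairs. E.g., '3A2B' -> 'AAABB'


Expanding each <count><char> pair:
  3B -> 'BBB'
  1H -> 'H'
  2A -> 'AA'
  1B -> 'B'
  3G -> 'GGG'

Decoded = BBBHAABGGG


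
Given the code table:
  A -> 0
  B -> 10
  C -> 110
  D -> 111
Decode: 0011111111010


Decoding:
0 -> A
0 -> A
111 -> D
111 -> D
110 -> C
10 -> B


Result: AADDCB


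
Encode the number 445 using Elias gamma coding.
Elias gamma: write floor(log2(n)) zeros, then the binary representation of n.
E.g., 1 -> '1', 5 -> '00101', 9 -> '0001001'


num_bits = floor(log2(445)) + 1 = 9
leading_zeros = num_bits - 1 = 8
binary(445) = 110111101

Elias gamma(445) = '00000000' + '110111101' = 00000000110111101 (17 bits)


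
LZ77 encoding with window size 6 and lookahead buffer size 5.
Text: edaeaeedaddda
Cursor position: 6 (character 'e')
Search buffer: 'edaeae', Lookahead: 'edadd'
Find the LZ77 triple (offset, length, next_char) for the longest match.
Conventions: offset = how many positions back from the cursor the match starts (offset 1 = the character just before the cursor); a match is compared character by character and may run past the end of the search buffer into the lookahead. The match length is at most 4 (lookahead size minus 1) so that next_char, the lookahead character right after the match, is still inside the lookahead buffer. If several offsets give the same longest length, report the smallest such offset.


Try each offset into the search buffer:
  offset=1 (pos 5, char 'e'): match length 1
  offset=2 (pos 4, char 'a'): match length 0
  offset=3 (pos 3, char 'e'): match length 1
  offset=4 (pos 2, char 'a'): match length 0
  offset=5 (pos 1, char 'd'): match length 0
  offset=6 (pos 0, char 'e'): match length 3
Longest match has length 3 at offset 6.
next_char = character at position 6 + 3 = 9 -> 'd'

Best match: offset=6, length=3 (matching 'eda' starting at position 0)
LZ77 triple: (6, 3, 'd')


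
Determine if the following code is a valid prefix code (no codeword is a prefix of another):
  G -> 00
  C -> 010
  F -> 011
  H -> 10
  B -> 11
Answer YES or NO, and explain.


Checking each pair (does one codeword prefix another?):
  G='00' vs C='010': no prefix
  G='00' vs F='011': no prefix
  G='00' vs H='10': no prefix
  G='00' vs B='11': no prefix
  C='010' vs G='00': no prefix
  C='010' vs F='011': no prefix
  C='010' vs H='10': no prefix
  C='010' vs B='11': no prefix
  F='011' vs G='00': no prefix
  F='011' vs C='010': no prefix
  F='011' vs H='10': no prefix
  F='011' vs B='11': no prefix
  H='10' vs G='00': no prefix
  H='10' vs C='010': no prefix
  H='10' vs F='011': no prefix
  H='10' vs B='11': no prefix
  B='11' vs G='00': no prefix
  B='11' vs C='010': no prefix
  B='11' vs F='011': no prefix
  B='11' vs H='10': no prefix
No violation found over all pairs.

YES -- this is a valid prefix code. No codeword is a prefix of any other codeword.


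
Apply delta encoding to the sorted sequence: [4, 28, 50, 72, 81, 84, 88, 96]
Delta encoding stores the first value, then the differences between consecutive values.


First value: 4
Deltas:
  28 - 4 = 24
  50 - 28 = 22
  72 - 50 = 22
  81 - 72 = 9
  84 - 81 = 3
  88 - 84 = 4
  96 - 88 = 8


Delta encoded: [4, 24, 22, 22, 9, 3, 4, 8]


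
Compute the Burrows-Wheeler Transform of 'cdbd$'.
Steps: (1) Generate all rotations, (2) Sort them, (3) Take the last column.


Rotations (sorted):
  0: $cdbd -> last char: d
  1: bd$cd -> last char: d
  2: cdbd$ -> last char: $
  3: d$cdb -> last char: b
  4: dbd$c -> last char: c


BWT = dd$bc


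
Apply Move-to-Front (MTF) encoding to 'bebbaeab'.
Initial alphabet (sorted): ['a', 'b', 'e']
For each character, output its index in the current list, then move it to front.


MTF encoding:
'b': index 1 in ['a', 'b', 'e'] -> ['b', 'a', 'e']
'e': index 2 in ['b', 'a', 'e'] -> ['e', 'b', 'a']
'b': index 1 in ['e', 'b', 'a'] -> ['b', 'e', 'a']
'b': index 0 in ['b', 'e', 'a'] -> ['b', 'e', 'a']
'a': index 2 in ['b', 'e', 'a'] -> ['a', 'b', 'e']
'e': index 2 in ['a', 'b', 'e'] -> ['e', 'a', 'b']
'a': index 1 in ['e', 'a', 'b'] -> ['a', 'e', 'b']
'b': index 2 in ['a', 'e', 'b'] -> ['b', 'a', 'e']


Output: [1, 2, 1, 0, 2, 2, 1, 2]


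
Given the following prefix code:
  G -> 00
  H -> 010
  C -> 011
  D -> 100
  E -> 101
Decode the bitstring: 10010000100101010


Decoding step by step:
Bits 100 -> D
Bits 100 -> D
Bits 00 -> G
Bits 100 -> D
Bits 101 -> E
Bits 010 -> H


Decoded message: DDGDEH


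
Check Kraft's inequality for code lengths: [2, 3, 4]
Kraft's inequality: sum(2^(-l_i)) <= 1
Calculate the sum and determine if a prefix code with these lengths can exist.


Sum = 2^(-2) + 2^(-3) + 2^(-4)
    = 0.25 + 0.125 + 0.0625
    = 7/16 = 0.4375
Since 0.4375 <= 1, Kraft's inequality IS satisfied.
A prefix code with these lengths CAN exist.

Kraft sum = 0.4375. Satisfied.


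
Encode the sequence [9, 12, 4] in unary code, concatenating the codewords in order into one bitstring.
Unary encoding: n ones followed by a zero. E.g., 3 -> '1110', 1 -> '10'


Encode each number as n ones followed by a terminating 0:
  9 -> 1111111110 (10 bits)
  12 -> 1111111111110 (13 bits)
  4 -> 11110 (5 bits)
Total length = 10 + 13 + 5 = 28 bits.

Unary([9, 12, 4]) = 1111111110111111111111011110 (28 bits)


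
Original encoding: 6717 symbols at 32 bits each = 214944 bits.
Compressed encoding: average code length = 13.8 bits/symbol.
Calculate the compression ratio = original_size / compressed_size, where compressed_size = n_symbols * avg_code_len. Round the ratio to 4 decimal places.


original_size = n_symbols * orig_bits = 6717 * 32 = 214944 bits
compressed_size = n_symbols * avg_code_len = 6717 * 13.8 = 92694.6 bits
ratio = original_size / compressed_size = 214944 / 92694.6 = 2.3188

Compression ratio = 2.3188


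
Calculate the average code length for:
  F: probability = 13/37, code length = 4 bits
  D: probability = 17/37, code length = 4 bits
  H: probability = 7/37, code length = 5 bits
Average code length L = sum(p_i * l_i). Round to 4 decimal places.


Weighted contributions p_i * l_i:
  F: (13/37) * 4 = 52/37
  D: (17/37) * 4 = 68/37
  H: (7/37) * 5 = 35/37
Sum = (52 + 68 + 35)/37 = 155/37

L = 155/37 = 4.1892 bits/symbol


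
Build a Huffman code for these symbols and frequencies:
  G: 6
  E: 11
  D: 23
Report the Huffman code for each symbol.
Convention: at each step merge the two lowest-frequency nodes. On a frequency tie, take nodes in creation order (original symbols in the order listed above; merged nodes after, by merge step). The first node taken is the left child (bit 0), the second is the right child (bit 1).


Huffman tree construction:
Step 1: Merge G(6) + E(11) = 17
Step 2: Merge (G+E)(17) + D(23) = 40
Read each symbol's code off the tree from the root (left child = 0, right child = 1).

Codes:
  G: 00 (length 2)
  E: 01 (length 2)
  D: 1 (length 1)
Average code length: 57/40 = 1.4250 bits/symbol


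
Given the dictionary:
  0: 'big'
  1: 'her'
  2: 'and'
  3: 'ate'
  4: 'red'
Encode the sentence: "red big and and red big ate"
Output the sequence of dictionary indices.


Look up each word in the dictionary:
  'red' -> 4
  'big' -> 0
  'and' -> 2
  'and' -> 2
  'red' -> 4
  'big' -> 0
  'ate' -> 3

Encoded: [4, 0, 2, 2, 4, 0, 3]


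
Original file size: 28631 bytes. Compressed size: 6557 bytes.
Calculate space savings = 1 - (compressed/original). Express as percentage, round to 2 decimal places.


ratio = compressed/original = 6557/28631 = 0.229017
savings = 1 - ratio = 1 - 0.229017 = 0.770983
as a percentage: 0.770983 * 100 = 77.1%

Space savings = 1 - 6557/28631 = 77.1%


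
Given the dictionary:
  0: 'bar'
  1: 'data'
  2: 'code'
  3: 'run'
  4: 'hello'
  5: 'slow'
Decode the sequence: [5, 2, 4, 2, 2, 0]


Look up each index in the dictionary:
  5 -> 'slow'
  2 -> 'code'
  4 -> 'hello'
  2 -> 'code'
  2 -> 'code'
  0 -> 'bar'

Decoded: "slow code hello code code bar"


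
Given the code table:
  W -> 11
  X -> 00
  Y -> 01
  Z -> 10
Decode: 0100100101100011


Decoding:
01 -> Y
00 -> X
10 -> Z
01 -> Y
01 -> Y
10 -> Z
00 -> X
11 -> W


Result: YXZYYZXW


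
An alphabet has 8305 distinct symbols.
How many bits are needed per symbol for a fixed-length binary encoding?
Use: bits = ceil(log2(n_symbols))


log2(8305) = 13.0198
Bracket: 2^13 = 8192 < 8305 <= 2^14 = 16384
So ceil(log2(8305)) = 14

bits = ceil(log2(8305)) = ceil(13.0198) = 14 bits


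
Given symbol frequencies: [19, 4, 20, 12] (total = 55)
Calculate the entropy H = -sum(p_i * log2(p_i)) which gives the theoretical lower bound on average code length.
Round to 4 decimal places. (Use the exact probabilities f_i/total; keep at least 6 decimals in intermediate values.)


Per-symbol terms -p_i * log2(p_i) with p_i = f_i/55:
  p = 19/55 = 0.345455: log2(p) = -1.533432, -p*log2(p) = 0.529731
  p = 4/55 = 0.072727: log2(p) = -3.781360, -p*log2(p) = 0.275008
  p = 20/55 = 0.363636: log2(p) = -1.459432, -p*log2(p) = 0.530702
  p = 12/55 = 0.218182: log2(p) = -2.196397, -p*log2(p) = 0.479214
H = 0.529731 + 0.275008 + 0.530702 + 0.479214 = 1.814655

H = 1.8147 bits/symbol


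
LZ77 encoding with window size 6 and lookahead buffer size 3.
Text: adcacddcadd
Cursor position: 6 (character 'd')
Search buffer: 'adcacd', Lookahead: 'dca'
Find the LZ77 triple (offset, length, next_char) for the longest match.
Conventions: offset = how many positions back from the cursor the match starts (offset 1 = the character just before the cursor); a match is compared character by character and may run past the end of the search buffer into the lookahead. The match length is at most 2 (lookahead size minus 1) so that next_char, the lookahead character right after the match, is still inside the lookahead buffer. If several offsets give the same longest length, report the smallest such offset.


Try each offset into the search buffer:
  offset=1 (pos 5, char 'd'): match length 1
  offset=2 (pos 4, char 'c'): match length 0
  offset=3 (pos 3, char 'a'): match length 0
  offset=4 (pos 2, char 'c'): match length 0
  offset=5 (pos 1, char 'd'): match length 2
  offset=6 (pos 0, char 'a'): match length 0
Longest match has length 2 at offset 5.
next_char = character at position 6 + 2 = 8 -> 'a'

Best match: offset=5, length=2 (matching 'dc' starting at position 1)
LZ77 triple: (5, 2, 'a')


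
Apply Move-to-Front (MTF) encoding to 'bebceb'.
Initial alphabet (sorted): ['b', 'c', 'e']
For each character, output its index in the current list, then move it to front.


MTF encoding:
'b': index 0 in ['b', 'c', 'e'] -> ['b', 'c', 'e']
'e': index 2 in ['b', 'c', 'e'] -> ['e', 'b', 'c']
'b': index 1 in ['e', 'b', 'c'] -> ['b', 'e', 'c']
'c': index 2 in ['b', 'e', 'c'] -> ['c', 'b', 'e']
'e': index 2 in ['c', 'b', 'e'] -> ['e', 'c', 'b']
'b': index 2 in ['e', 'c', 'b'] -> ['b', 'e', 'c']


Output: [0, 2, 1, 2, 2, 2]


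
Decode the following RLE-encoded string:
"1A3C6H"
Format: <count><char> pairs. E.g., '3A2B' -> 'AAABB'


Expanding each <count><char> pair:
  1A -> 'A'
  3C -> 'CCC'
  6H -> 'HHHHHH'

Decoded = ACCCHHHHHH


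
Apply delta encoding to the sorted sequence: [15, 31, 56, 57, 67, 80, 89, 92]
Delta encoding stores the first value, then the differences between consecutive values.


First value: 15
Deltas:
  31 - 15 = 16
  56 - 31 = 25
  57 - 56 = 1
  67 - 57 = 10
  80 - 67 = 13
  89 - 80 = 9
  92 - 89 = 3


Delta encoded: [15, 16, 25, 1, 10, 13, 9, 3]


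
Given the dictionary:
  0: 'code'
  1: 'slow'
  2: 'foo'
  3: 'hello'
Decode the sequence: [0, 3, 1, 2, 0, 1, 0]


Look up each index in the dictionary:
  0 -> 'code'
  3 -> 'hello'
  1 -> 'slow'
  2 -> 'foo'
  0 -> 'code'
  1 -> 'slow'
  0 -> 'code'

Decoded: "code hello slow foo code slow code"


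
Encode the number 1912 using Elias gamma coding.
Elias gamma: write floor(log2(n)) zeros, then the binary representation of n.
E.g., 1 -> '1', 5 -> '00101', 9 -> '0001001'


num_bits = floor(log2(1912)) + 1 = 11
leading_zeros = num_bits - 1 = 10
binary(1912) = 11101111000

Elias gamma(1912) = '0000000000' + '11101111000' = 000000000011101111000 (21 bits)


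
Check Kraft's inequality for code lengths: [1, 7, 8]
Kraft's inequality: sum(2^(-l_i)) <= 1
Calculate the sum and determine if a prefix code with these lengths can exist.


Sum = 2^(-1) + 2^(-7) + 2^(-8)
    = 0.5 + 0.0078125 + 0.00390625
    = 131/256 = 0.51171875
Since 0.51171875 <= 1, Kraft's inequality IS satisfied.
A prefix code with these lengths CAN exist.

Kraft sum = 0.51171875. Satisfied.


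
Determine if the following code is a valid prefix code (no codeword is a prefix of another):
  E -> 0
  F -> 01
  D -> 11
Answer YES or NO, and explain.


Checking each pair (does one codeword prefix another?):
  E='0' vs F='01': prefix -- VIOLATION

NO -- this is NOT a valid prefix code. E (0) is a prefix of F (01).


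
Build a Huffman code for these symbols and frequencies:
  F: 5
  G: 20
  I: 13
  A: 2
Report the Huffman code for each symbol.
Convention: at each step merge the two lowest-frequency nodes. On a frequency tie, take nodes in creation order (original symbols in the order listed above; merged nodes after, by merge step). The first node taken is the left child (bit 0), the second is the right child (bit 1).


Huffman tree construction:
Step 1: Merge A(2) + F(5) = 7
Step 2: Merge (A+F)(7) + I(13) = 20
Step 3: Merge G(20) + ((A+F)+I)(20) = 40
Read each symbol's code off the tree from the root (left child = 0, right child = 1).

Codes:
  F: 101 (length 3)
  G: 0 (length 1)
  I: 11 (length 2)
  A: 100 (length 3)
Average code length: 67/40 = 1.6750 bits/symbol


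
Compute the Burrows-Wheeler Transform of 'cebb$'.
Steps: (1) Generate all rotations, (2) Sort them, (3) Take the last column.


Rotations (sorted):
  0: $cebb -> last char: b
  1: b$ceb -> last char: b
  2: bb$ce -> last char: e
  3: cebb$ -> last char: $
  4: ebb$c -> last char: c


BWT = bbe$c


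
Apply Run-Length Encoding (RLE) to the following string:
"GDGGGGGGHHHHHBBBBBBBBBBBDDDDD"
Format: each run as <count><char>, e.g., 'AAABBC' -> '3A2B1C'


Scanning runs left to right:
  i=0: run of 'G' x 1 -> '1G'
  i=1: run of 'D' x 1 -> '1D'
  i=2: run of 'G' x 6 -> '6G'
  i=8: run of 'H' x 5 -> '5H'
  i=13: run of 'B' x 11 -> '11B'
  i=24: run of 'D' x 5 -> '5D'

RLE = 1G1D6G5H11B5D


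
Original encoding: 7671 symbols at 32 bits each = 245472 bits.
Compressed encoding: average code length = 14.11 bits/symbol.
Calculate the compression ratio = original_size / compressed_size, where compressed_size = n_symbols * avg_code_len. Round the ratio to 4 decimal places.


original_size = n_symbols * orig_bits = 7671 * 32 = 245472 bits
compressed_size = n_symbols * avg_code_len = 7671 * 14.11 = 108237.81 bits
ratio = original_size / compressed_size = 245472 / 108237.81 = 2.2679

Compression ratio = 2.2679


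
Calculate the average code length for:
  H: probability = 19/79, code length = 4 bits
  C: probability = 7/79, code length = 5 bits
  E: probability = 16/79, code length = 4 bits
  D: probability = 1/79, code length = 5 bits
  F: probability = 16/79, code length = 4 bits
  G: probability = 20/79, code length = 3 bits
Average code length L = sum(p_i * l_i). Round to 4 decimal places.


Weighted contributions p_i * l_i:
  H: (19/79) * 4 = 76/79
  C: (7/79) * 5 = 35/79
  E: (16/79) * 4 = 64/79
  D: (1/79) * 5 = 5/79
  F: (16/79) * 4 = 64/79
  G: (20/79) * 3 = 60/79
Sum = (76 + 35 + 64 + 5 + 64 + 60)/79 = 304/79

L = 304/79 = 3.8481 bits/symbol


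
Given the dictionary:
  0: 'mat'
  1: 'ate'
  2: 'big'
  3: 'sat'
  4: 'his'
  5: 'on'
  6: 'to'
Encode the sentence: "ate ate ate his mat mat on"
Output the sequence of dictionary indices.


Look up each word in the dictionary:
  'ate' -> 1
  'ate' -> 1
  'ate' -> 1
  'his' -> 4
  'mat' -> 0
  'mat' -> 0
  'on' -> 5

Encoded: [1, 1, 1, 4, 0, 0, 5]


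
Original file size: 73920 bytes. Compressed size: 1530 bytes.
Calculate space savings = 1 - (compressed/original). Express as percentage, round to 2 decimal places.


ratio = compressed/original = 1530/73920 = 0.020698
savings = 1 - ratio = 1 - 0.020698 = 0.979302
as a percentage: 0.979302 * 100 = 97.93%

Space savings = 1 - 1530/73920 = 97.93%


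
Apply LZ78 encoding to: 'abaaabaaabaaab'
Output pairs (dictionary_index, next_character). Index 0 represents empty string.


LZ78 encoding steps:
Dictionary: {0: ''}
Step 1: w='' (idx 0), next='a' -> output (0, 'a'), add 'a' as idx 1
Step 2: w='' (idx 0), next='b' -> output (0, 'b'), add 'b' as idx 2
Step 3: w='a' (idx 1), next='a' -> output (1, 'a'), add 'aa' as idx 3
Step 4: w='a' (idx 1), next='b' -> output (1, 'b'), add 'ab' as idx 4
Step 5: w='aa' (idx 3), next='a' -> output (3, 'a'), add 'aaa' as idx 5
Step 6: w='b' (idx 2), next='a' -> output (2, 'a'), add 'ba' as idx 6
Step 7: w='aa' (idx 3), next='b' -> output (3, 'b'), add 'aab' as idx 7


Encoded: [(0, 'a'), (0, 'b'), (1, 'a'), (1, 'b'), (3, 'a'), (2, 'a'), (3, 'b')]


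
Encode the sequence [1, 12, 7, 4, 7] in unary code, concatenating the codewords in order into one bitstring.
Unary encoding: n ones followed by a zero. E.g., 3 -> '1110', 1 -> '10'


Encode each number as n ones followed by a terminating 0:
  1 -> 10 (2 bits)
  12 -> 1111111111110 (13 bits)
  7 -> 11111110 (8 bits)
  4 -> 11110 (5 bits)
  7 -> 11111110 (8 bits)
Total length = 2 + 13 + 8 + 5 + 8 = 36 bits.

Unary([1, 12, 7, 4, 7]) = 101111111111110111111101111011111110 (36 bits)


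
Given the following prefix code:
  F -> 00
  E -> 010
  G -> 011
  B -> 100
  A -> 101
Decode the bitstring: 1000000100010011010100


Decoding step by step:
Bits 100 -> B
Bits 00 -> F
Bits 00 -> F
Bits 100 -> B
Bits 010 -> E
Bits 011 -> G
Bits 010 -> E
Bits 100 -> B


Decoded message: BFFBEGEB


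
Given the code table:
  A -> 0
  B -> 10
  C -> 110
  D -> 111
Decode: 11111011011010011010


Decoding:
111 -> D
110 -> C
110 -> C
110 -> C
10 -> B
0 -> A
110 -> C
10 -> B


Result: DCCCBACB


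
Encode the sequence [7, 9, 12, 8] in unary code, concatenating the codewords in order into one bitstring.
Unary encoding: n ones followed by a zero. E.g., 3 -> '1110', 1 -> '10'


Encode each number as n ones followed by a terminating 0:
  7 -> 11111110 (8 bits)
  9 -> 1111111110 (10 bits)
  12 -> 1111111111110 (13 bits)
  8 -> 111111110 (9 bits)
Total length = 8 + 10 + 13 + 9 = 40 bits.

Unary([7, 9, 12, 8]) = 1111111011111111101111111111110111111110 (40 bits)


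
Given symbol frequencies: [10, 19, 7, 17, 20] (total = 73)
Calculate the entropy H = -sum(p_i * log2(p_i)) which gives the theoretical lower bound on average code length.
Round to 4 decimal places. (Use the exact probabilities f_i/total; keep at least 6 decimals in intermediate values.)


Per-symbol terms -p_i * log2(p_i) with p_i = f_i/73:
  p = 10/73 = 0.136986: log2(p) = -2.867896, -p*log2(p) = 0.392863
  p = 19/73 = 0.260274: log2(p) = -1.941897, -p*log2(p) = 0.505425
  p = 7/73 = 0.095890: log2(p) = -3.382470, -p*log2(p) = 0.324346
  p = 17/73 = 0.232877: log2(p) = -2.102362, -p*log2(p) = 0.489591
  p = 20/73 = 0.273973: log2(p) = -1.867896, -p*log2(p) = 0.511752
H = 0.392863 + 0.505425 + 0.324346 + 0.489591 + 0.511752 = 2.223977

H = 2.224 bits/symbol


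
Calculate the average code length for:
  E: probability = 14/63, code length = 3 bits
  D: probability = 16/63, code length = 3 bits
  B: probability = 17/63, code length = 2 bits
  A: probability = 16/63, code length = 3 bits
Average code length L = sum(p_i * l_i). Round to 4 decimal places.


Weighted contributions p_i * l_i:
  E: (14/63) * 3 = 42/63
  D: (16/63) * 3 = 48/63
  B: (17/63) * 2 = 34/63
  A: (16/63) * 3 = 48/63
Sum = (42 + 48 + 34 + 48)/63 = 172/63

L = 172/63 = 2.7302 bits/symbol
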